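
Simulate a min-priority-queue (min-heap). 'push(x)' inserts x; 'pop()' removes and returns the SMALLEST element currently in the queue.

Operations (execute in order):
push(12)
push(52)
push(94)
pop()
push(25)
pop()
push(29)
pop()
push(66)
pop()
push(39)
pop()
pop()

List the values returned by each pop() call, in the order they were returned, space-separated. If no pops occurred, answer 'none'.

Answer: 12 25 29 52 39 66

Derivation:
push(12): heap contents = [12]
push(52): heap contents = [12, 52]
push(94): heap contents = [12, 52, 94]
pop() → 12: heap contents = [52, 94]
push(25): heap contents = [25, 52, 94]
pop() → 25: heap contents = [52, 94]
push(29): heap contents = [29, 52, 94]
pop() → 29: heap contents = [52, 94]
push(66): heap contents = [52, 66, 94]
pop() → 52: heap contents = [66, 94]
push(39): heap contents = [39, 66, 94]
pop() → 39: heap contents = [66, 94]
pop() → 66: heap contents = [94]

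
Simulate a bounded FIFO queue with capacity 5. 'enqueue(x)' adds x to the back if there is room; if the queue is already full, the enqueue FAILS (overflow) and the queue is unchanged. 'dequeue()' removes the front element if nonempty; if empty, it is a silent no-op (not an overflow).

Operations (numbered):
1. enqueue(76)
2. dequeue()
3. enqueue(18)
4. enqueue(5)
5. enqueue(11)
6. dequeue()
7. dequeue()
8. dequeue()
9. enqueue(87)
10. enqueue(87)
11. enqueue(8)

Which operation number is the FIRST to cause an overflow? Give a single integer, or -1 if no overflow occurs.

Answer: -1

Derivation:
1. enqueue(76): size=1
2. dequeue(): size=0
3. enqueue(18): size=1
4. enqueue(5): size=2
5. enqueue(11): size=3
6. dequeue(): size=2
7. dequeue(): size=1
8. dequeue(): size=0
9. enqueue(87): size=1
10. enqueue(87): size=2
11. enqueue(8): size=3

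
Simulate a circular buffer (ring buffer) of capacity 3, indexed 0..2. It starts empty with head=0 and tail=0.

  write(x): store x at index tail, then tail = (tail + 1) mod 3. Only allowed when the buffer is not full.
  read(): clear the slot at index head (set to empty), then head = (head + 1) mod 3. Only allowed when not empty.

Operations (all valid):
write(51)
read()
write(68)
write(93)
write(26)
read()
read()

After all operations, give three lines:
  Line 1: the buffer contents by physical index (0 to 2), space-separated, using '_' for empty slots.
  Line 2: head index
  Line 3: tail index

Answer: 26 _ _
0
1

Derivation:
write(51): buf=[51 _ _], head=0, tail=1, size=1
read(): buf=[_ _ _], head=1, tail=1, size=0
write(68): buf=[_ 68 _], head=1, tail=2, size=1
write(93): buf=[_ 68 93], head=1, tail=0, size=2
write(26): buf=[26 68 93], head=1, tail=1, size=3
read(): buf=[26 _ 93], head=2, tail=1, size=2
read(): buf=[26 _ _], head=0, tail=1, size=1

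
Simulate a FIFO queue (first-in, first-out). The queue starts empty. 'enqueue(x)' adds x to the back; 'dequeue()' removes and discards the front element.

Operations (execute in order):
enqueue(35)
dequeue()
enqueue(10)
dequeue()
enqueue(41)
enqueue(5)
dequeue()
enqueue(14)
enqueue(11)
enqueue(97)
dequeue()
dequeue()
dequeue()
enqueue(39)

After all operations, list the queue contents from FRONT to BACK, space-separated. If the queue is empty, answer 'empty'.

enqueue(35): [35]
dequeue(): []
enqueue(10): [10]
dequeue(): []
enqueue(41): [41]
enqueue(5): [41, 5]
dequeue(): [5]
enqueue(14): [5, 14]
enqueue(11): [5, 14, 11]
enqueue(97): [5, 14, 11, 97]
dequeue(): [14, 11, 97]
dequeue(): [11, 97]
dequeue(): [97]
enqueue(39): [97, 39]

Answer: 97 39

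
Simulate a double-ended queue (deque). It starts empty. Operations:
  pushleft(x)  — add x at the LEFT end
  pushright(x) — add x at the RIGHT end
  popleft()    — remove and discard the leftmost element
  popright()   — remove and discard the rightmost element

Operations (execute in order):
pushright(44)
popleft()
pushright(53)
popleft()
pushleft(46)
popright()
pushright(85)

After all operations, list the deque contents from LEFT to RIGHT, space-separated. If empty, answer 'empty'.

pushright(44): [44]
popleft(): []
pushright(53): [53]
popleft(): []
pushleft(46): [46]
popright(): []
pushright(85): [85]

Answer: 85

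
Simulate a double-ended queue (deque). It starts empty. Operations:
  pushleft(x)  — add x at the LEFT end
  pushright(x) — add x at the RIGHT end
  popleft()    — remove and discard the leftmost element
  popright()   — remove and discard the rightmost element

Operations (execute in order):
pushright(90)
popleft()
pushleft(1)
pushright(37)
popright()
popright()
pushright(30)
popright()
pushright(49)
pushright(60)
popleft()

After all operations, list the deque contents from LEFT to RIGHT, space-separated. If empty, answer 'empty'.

Answer: 60

Derivation:
pushright(90): [90]
popleft(): []
pushleft(1): [1]
pushright(37): [1, 37]
popright(): [1]
popright(): []
pushright(30): [30]
popright(): []
pushright(49): [49]
pushright(60): [49, 60]
popleft(): [60]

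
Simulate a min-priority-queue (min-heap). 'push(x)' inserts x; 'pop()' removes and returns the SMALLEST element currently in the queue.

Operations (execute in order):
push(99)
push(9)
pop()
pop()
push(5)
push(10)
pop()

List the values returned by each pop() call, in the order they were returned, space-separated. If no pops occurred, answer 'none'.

push(99): heap contents = [99]
push(9): heap contents = [9, 99]
pop() → 9: heap contents = [99]
pop() → 99: heap contents = []
push(5): heap contents = [5]
push(10): heap contents = [5, 10]
pop() → 5: heap contents = [10]

Answer: 9 99 5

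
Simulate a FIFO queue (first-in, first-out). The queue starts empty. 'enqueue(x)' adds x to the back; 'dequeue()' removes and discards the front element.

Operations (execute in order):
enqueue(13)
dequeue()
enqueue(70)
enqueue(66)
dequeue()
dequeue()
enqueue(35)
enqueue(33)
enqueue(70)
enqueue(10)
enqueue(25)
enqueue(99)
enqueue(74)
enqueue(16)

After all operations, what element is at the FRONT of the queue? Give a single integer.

Answer: 35

Derivation:
enqueue(13): queue = [13]
dequeue(): queue = []
enqueue(70): queue = [70]
enqueue(66): queue = [70, 66]
dequeue(): queue = [66]
dequeue(): queue = []
enqueue(35): queue = [35]
enqueue(33): queue = [35, 33]
enqueue(70): queue = [35, 33, 70]
enqueue(10): queue = [35, 33, 70, 10]
enqueue(25): queue = [35, 33, 70, 10, 25]
enqueue(99): queue = [35, 33, 70, 10, 25, 99]
enqueue(74): queue = [35, 33, 70, 10, 25, 99, 74]
enqueue(16): queue = [35, 33, 70, 10, 25, 99, 74, 16]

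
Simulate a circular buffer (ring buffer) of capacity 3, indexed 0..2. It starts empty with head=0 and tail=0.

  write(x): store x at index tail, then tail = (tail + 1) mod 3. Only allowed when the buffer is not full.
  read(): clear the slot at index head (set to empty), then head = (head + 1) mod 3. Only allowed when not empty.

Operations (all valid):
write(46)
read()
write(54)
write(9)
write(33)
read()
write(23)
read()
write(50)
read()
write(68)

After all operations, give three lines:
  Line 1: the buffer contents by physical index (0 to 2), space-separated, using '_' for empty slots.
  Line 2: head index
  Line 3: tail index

Answer: 68 23 50
1
1

Derivation:
write(46): buf=[46 _ _], head=0, tail=1, size=1
read(): buf=[_ _ _], head=1, tail=1, size=0
write(54): buf=[_ 54 _], head=1, tail=2, size=1
write(9): buf=[_ 54 9], head=1, tail=0, size=2
write(33): buf=[33 54 9], head=1, tail=1, size=3
read(): buf=[33 _ 9], head=2, tail=1, size=2
write(23): buf=[33 23 9], head=2, tail=2, size=3
read(): buf=[33 23 _], head=0, tail=2, size=2
write(50): buf=[33 23 50], head=0, tail=0, size=3
read(): buf=[_ 23 50], head=1, tail=0, size=2
write(68): buf=[68 23 50], head=1, tail=1, size=3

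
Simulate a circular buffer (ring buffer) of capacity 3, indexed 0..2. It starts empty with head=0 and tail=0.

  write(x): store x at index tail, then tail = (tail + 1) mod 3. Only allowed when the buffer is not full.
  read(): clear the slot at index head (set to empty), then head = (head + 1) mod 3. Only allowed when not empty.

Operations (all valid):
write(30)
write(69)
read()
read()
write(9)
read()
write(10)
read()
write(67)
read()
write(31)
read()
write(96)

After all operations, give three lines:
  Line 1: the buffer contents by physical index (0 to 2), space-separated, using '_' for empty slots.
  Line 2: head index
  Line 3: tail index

Answer: 96 _ _
0
1

Derivation:
write(30): buf=[30 _ _], head=0, tail=1, size=1
write(69): buf=[30 69 _], head=0, tail=2, size=2
read(): buf=[_ 69 _], head=1, tail=2, size=1
read(): buf=[_ _ _], head=2, tail=2, size=0
write(9): buf=[_ _ 9], head=2, tail=0, size=1
read(): buf=[_ _ _], head=0, tail=0, size=0
write(10): buf=[10 _ _], head=0, tail=1, size=1
read(): buf=[_ _ _], head=1, tail=1, size=0
write(67): buf=[_ 67 _], head=1, tail=2, size=1
read(): buf=[_ _ _], head=2, tail=2, size=0
write(31): buf=[_ _ 31], head=2, tail=0, size=1
read(): buf=[_ _ _], head=0, tail=0, size=0
write(96): buf=[96 _ _], head=0, tail=1, size=1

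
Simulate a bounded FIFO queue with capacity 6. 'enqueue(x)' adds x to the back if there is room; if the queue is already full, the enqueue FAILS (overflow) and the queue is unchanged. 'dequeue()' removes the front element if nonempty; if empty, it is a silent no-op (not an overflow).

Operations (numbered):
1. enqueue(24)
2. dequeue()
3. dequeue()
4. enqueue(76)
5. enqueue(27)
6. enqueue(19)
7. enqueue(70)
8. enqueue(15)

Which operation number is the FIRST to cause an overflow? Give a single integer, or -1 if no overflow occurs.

1. enqueue(24): size=1
2. dequeue(): size=0
3. dequeue(): empty, no-op, size=0
4. enqueue(76): size=1
5. enqueue(27): size=2
6. enqueue(19): size=3
7. enqueue(70): size=4
8. enqueue(15): size=5

Answer: -1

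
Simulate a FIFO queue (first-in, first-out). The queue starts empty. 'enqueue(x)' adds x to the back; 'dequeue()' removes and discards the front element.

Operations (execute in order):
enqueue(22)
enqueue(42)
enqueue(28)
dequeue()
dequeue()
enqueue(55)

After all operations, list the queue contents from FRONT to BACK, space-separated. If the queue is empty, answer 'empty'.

enqueue(22): [22]
enqueue(42): [22, 42]
enqueue(28): [22, 42, 28]
dequeue(): [42, 28]
dequeue(): [28]
enqueue(55): [28, 55]

Answer: 28 55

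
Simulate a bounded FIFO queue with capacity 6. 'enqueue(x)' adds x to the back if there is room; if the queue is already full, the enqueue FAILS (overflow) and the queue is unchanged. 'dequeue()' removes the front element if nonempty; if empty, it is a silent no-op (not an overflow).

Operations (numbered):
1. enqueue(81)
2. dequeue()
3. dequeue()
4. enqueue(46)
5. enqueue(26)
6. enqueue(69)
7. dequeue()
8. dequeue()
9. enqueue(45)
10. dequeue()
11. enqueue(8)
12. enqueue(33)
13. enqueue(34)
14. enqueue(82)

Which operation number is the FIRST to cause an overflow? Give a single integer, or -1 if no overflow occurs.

Answer: -1

Derivation:
1. enqueue(81): size=1
2. dequeue(): size=0
3. dequeue(): empty, no-op, size=0
4. enqueue(46): size=1
5. enqueue(26): size=2
6. enqueue(69): size=3
7. dequeue(): size=2
8. dequeue(): size=1
9. enqueue(45): size=2
10. dequeue(): size=1
11. enqueue(8): size=2
12. enqueue(33): size=3
13. enqueue(34): size=4
14. enqueue(82): size=5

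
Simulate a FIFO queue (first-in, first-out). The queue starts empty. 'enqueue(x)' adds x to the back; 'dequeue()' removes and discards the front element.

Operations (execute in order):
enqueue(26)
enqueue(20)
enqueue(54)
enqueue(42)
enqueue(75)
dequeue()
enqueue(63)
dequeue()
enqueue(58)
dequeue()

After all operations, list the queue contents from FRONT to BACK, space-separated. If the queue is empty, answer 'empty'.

Answer: 42 75 63 58

Derivation:
enqueue(26): [26]
enqueue(20): [26, 20]
enqueue(54): [26, 20, 54]
enqueue(42): [26, 20, 54, 42]
enqueue(75): [26, 20, 54, 42, 75]
dequeue(): [20, 54, 42, 75]
enqueue(63): [20, 54, 42, 75, 63]
dequeue(): [54, 42, 75, 63]
enqueue(58): [54, 42, 75, 63, 58]
dequeue(): [42, 75, 63, 58]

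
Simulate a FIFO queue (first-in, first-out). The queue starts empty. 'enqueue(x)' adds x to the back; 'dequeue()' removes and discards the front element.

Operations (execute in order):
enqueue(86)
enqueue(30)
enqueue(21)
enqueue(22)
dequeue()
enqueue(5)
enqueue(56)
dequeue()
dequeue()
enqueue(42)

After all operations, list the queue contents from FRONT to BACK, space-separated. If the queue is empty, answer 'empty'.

Answer: 22 5 56 42

Derivation:
enqueue(86): [86]
enqueue(30): [86, 30]
enqueue(21): [86, 30, 21]
enqueue(22): [86, 30, 21, 22]
dequeue(): [30, 21, 22]
enqueue(5): [30, 21, 22, 5]
enqueue(56): [30, 21, 22, 5, 56]
dequeue(): [21, 22, 5, 56]
dequeue(): [22, 5, 56]
enqueue(42): [22, 5, 56, 42]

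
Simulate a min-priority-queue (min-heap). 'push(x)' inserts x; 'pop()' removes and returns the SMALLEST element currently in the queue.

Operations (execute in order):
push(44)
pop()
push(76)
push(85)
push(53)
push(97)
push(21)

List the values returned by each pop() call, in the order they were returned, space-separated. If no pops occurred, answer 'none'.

Answer: 44

Derivation:
push(44): heap contents = [44]
pop() → 44: heap contents = []
push(76): heap contents = [76]
push(85): heap contents = [76, 85]
push(53): heap contents = [53, 76, 85]
push(97): heap contents = [53, 76, 85, 97]
push(21): heap contents = [21, 53, 76, 85, 97]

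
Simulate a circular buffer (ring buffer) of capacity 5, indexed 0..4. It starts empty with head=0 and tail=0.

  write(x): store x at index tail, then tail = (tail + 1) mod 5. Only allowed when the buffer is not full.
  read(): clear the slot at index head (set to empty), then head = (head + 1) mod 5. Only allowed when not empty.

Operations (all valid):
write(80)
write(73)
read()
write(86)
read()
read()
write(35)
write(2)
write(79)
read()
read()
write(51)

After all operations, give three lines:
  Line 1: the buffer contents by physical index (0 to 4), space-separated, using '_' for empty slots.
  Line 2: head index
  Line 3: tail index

write(80): buf=[80 _ _ _ _], head=0, tail=1, size=1
write(73): buf=[80 73 _ _ _], head=0, tail=2, size=2
read(): buf=[_ 73 _ _ _], head=1, tail=2, size=1
write(86): buf=[_ 73 86 _ _], head=1, tail=3, size=2
read(): buf=[_ _ 86 _ _], head=2, tail=3, size=1
read(): buf=[_ _ _ _ _], head=3, tail=3, size=0
write(35): buf=[_ _ _ 35 _], head=3, tail=4, size=1
write(2): buf=[_ _ _ 35 2], head=3, tail=0, size=2
write(79): buf=[79 _ _ 35 2], head=3, tail=1, size=3
read(): buf=[79 _ _ _ 2], head=4, tail=1, size=2
read(): buf=[79 _ _ _ _], head=0, tail=1, size=1
write(51): buf=[79 51 _ _ _], head=0, tail=2, size=2

Answer: 79 51 _ _ _
0
2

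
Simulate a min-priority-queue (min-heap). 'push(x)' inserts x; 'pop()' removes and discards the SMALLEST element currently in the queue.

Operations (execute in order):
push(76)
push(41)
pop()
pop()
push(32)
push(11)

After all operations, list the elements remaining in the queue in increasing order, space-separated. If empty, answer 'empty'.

push(76): heap contents = [76]
push(41): heap contents = [41, 76]
pop() → 41: heap contents = [76]
pop() → 76: heap contents = []
push(32): heap contents = [32]
push(11): heap contents = [11, 32]

Answer: 11 32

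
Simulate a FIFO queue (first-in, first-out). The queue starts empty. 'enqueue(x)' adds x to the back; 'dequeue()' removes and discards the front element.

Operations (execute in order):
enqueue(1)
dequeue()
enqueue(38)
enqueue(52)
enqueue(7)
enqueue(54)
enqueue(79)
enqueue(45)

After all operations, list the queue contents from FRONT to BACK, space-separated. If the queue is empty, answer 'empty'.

enqueue(1): [1]
dequeue(): []
enqueue(38): [38]
enqueue(52): [38, 52]
enqueue(7): [38, 52, 7]
enqueue(54): [38, 52, 7, 54]
enqueue(79): [38, 52, 7, 54, 79]
enqueue(45): [38, 52, 7, 54, 79, 45]

Answer: 38 52 7 54 79 45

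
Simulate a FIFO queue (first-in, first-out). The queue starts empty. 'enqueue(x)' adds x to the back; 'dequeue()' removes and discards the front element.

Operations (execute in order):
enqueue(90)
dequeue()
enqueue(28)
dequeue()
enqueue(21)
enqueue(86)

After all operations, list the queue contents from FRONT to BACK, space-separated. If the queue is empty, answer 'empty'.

enqueue(90): [90]
dequeue(): []
enqueue(28): [28]
dequeue(): []
enqueue(21): [21]
enqueue(86): [21, 86]

Answer: 21 86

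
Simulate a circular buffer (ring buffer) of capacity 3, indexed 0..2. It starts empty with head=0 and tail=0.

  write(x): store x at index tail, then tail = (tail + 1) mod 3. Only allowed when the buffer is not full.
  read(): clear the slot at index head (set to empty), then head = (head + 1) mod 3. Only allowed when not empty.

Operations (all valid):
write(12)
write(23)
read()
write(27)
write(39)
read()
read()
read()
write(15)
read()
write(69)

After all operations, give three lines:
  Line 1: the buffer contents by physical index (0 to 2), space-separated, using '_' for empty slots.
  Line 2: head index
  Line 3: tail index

Answer: _ _ 69
2
0

Derivation:
write(12): buf=[12 _ _], head=0, tail=1, size=1
write(23): buf=[12 23 _], head=0, tail=2, size=2
read(): buf=[_ 23 _], head=1, tail=2, size=1
write(27): buf=[_ 23 27], head=1, tail=0, size=2
write(39): buf=[39 23 27], head=1, tail=1, size=3
read(): buf=[39 _ 27], head=2, tail=1, size=2
read(): buf=[39 _ _], head=0, tail=1, size=1
read(): buf=[_ _ _], head=1, tail=1, size=0
write(15): buf=[_ 15 _], head=1, tail=2, size=1
read(): buf=[_ _ _], head=2, tail=2, size=0
write(69): buf=[_ _ 69], head=2, tail=0, size=1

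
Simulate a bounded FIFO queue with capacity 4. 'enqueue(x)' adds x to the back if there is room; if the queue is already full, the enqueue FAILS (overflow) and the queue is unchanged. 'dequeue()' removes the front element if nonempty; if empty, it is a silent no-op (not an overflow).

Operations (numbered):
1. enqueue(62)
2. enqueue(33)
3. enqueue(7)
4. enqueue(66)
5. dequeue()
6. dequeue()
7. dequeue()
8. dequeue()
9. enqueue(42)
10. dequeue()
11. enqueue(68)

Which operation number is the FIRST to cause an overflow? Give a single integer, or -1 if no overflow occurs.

1. enqueue(62): size=1
2. enqueue(33): size=2
3. enqueue(7): size=3
4. enqueue(66): size=4
5. dequeue(): size=3
6. dequeue(): size=2
7. dequeue(): size=1
8. dequeue(): size=0
9. enqueue(42): size=1
10. dequeue(): size=0
11. enqueue(68): size=1

Answer: -1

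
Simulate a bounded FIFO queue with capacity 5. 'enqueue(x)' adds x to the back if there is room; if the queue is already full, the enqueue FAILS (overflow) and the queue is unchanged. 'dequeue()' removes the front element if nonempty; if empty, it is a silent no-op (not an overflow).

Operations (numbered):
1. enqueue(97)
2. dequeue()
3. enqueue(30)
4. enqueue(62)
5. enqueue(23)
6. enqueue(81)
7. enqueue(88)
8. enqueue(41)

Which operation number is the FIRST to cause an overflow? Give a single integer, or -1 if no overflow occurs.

1. enqueue(97): size=1
2. dequeue(): size=0
3. enqueue(30): size=1
4. enqueue(62): size=2
5. enqueue(23): size=3
6. enqueue(81): size=4
7. enqueue(88): size=5
8. enqueue(41): size=5=cap → OVERFLOW (fail)

Answer: 8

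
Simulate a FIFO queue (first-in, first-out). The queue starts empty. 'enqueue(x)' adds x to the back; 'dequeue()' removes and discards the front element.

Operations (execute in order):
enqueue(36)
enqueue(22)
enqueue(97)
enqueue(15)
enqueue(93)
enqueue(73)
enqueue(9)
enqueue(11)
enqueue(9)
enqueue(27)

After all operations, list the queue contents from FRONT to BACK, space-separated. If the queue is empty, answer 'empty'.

enqueue(36): [36]
enqueue(22): [36, 22]
enqueue(97): [36, 22, 97]
enqueue(15): [36, 22, 97, 15]
enqueue(93): [36, 22, 97, 15, 93]
enqueue(73): [36, 22, 97, 15, 93, 73]
enqueue(9): [36, 22, 97, 15, 93, 73, 9]
enqueue(11): [36, 22, 97, 15, 93, 73, 9, 11]
enqueue(9): [36, 22, 97, 15, 93, 73, 9, 11, 9]
enqueue(27): [36, 22, 97, 15, 93, 73, 9, 11, 9, 27]

Answer: 36 22 97 15 93 73 9 11 9 27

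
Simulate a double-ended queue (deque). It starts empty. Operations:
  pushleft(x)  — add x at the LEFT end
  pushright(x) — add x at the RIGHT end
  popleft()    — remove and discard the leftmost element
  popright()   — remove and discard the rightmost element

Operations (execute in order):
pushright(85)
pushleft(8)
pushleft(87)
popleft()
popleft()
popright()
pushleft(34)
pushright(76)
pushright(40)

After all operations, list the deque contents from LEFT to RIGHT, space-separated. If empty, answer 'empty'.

pushright(85): [85]
pushleft(8): [8, 85]
pushleft(87): [87, 8, 85]
popleft(): [8, 85]
popleft(): [85]
popright(): []
pushleft(34): [34]
pushright(76): [34, 76]
pushright(40): [34, 76, 40]

Answer: 34 76 40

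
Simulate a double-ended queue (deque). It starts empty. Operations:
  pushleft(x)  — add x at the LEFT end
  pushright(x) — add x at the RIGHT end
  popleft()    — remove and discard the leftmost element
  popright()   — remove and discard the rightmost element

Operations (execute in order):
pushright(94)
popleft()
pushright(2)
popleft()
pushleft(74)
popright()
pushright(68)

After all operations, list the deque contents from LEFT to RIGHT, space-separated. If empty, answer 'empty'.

Answer: 68

Derivation:
pushright(94): [94]
popleft(): []
pushright(2): [2]
popleft(): []
pushleft(74): [74]
popright(): []
pushright(68): [68]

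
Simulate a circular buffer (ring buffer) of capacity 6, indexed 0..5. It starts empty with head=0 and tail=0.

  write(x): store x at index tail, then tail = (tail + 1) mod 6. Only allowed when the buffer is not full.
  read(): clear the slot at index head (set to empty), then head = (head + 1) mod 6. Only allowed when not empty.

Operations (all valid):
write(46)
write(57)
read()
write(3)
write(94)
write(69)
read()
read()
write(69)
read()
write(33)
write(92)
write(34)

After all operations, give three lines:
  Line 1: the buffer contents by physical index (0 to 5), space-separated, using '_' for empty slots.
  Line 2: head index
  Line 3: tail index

write(46): buf=[46 _ _ _ _ _], head=0, tail=1, size=1
write(57): buf=[46 57 _ _ _ _], head=0, tail=2, size=2
read(): buf=[_ 57 _ _ _ _], head=1, tail=2, size=1
write(3): buf=[_ 57 3 _ _ _], head=1, tail=3, size=2
write(94): buf=[_ 57 3 94 _ _], head=1, tail=4, size=3
write(69): buf=[_ 57 3 94 69 _], head=1, tail=5, size=4
read(): buf=[_ _ 3 94 69 _], head=2, tail=5, size=3
read(): buf=[_ _ _ 94 69 _], head=3, tail=5, size=2
write(69): buf=[_ _ _ 94 69 69], head=3, tail=0, size=3
read(): buf=[_ _ _ _ 69 69], head=4, tail=0, size=2
write(33): buf=[33 _ _ _ 69 69], head=4, tail=1, size=3
write(92): buf=[33 92 _ _ 69 69], head=4, tail=2, size=4
write(34): buf=[33 92 34 _ 69 69], head=4, tail=3, size=5

Answer: 33 92 34 _ 69 69
4
3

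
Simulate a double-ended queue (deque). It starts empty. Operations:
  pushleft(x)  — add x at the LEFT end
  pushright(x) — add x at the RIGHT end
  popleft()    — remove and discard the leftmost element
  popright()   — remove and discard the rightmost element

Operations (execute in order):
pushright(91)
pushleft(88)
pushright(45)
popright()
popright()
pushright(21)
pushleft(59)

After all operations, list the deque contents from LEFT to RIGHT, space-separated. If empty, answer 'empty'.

Answer: 59 88 21

Derivation:
pushright(91): [91]
pushleft(88): [88, 91]
pushright(45): [88, 91, 45]
popright(): [88, 91]
popright(): [88]
pushright(21): [88, 21]
pushleft(59): [59, 88, 21]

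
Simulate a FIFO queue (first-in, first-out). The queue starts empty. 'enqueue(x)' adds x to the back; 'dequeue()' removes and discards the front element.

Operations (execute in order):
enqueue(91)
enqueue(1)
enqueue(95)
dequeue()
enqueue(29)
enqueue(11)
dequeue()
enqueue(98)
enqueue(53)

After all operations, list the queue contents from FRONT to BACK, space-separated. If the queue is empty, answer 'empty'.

enqueue(91): [91]
enqueue(1): [91, 1]
enqueue(95): [91, 1, 95]
dequeue(): [1, 95]
enqueue(29): [1, 95, 29]
enqueue(11): [1, 95, 29, 11]
dequeue(): [95, 29, 11]
enqueue(98): [95, 29, 11, 98]
enqueue(53): [95, 29, 11, 98, 53]

Answer: 95 29 11 98 53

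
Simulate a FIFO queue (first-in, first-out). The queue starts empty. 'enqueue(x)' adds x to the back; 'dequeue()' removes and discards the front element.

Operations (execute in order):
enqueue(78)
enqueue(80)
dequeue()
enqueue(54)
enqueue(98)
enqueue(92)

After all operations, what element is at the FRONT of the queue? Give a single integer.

Answer: 80

Derivation:
enqueue(78): queue = [78]
enqueue(80): queue = [78, 80]
dequeue(): queue = [80]
enqueue(54): queue = [80, 54]
enqueue(98): queue = [80, 54, 98]
enqueue(92): queue = [80, 54, 98, 92]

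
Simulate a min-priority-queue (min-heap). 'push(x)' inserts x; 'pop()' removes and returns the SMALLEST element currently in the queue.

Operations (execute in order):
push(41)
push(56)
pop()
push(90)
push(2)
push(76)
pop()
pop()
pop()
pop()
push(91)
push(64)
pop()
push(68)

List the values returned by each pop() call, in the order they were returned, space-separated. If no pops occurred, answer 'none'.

Answer: 41 2 56 76 90 64

Derivation:
push(41): heap contents = [41]
push(56): heap contents = [41, 56]
pop() → 41: heap contents = [56]
push(90): heap contents = [56, 90]
push(2): heap contents = [2, 56, 90]
push(76): heap contents = [2, 56, 76, 90]
pop() → 2: heap contents = [56, 76, 90]
pop() → 56: heap contents = [76, 90]
pop() → 76: heap contents = [90]
pop() → 90: heap contents = []
push(91): heap contents = [91]
push(64): heap contents = [64, 91]
pop() → 64: heap contents = [91]
push(68): heap contents = [68, 91]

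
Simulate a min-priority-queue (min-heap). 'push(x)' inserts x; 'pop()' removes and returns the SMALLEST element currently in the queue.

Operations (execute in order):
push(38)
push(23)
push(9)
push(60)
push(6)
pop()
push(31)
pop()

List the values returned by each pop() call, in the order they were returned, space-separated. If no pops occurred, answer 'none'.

Answer: 6 9

Derivation:
push(38): heap contents = [38]
push(23): heap contents = [23, 38]
push(9): heap contents = [9, 23, 38]
push(60): heap contents = [9, 23, 38, 60]
push(6): heap contents = [6, 9, 23, 38, 60]
pop() → 6: heap contents = [9, 23, 38, 60]
push(31): heap contents = [9, 23, 31, 38, 60]
pop() → 9: heap contents = [23, 31, 38, 60]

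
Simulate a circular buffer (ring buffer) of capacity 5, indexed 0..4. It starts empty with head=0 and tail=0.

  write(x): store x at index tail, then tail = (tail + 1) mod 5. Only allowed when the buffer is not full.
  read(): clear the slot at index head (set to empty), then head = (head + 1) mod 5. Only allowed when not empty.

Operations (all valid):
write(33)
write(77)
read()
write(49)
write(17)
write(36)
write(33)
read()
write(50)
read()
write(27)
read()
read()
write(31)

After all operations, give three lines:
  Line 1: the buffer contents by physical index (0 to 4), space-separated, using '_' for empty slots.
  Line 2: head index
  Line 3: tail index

write(33): buf=[33 _ _ _ _], head=0, tail=1, size=1
write(77): buf=[33 77 _ _ _], head=0, tail=2, size=2
read(): buf=[_ 77 _ _ _], head=1, tail=2, size=1
write(49): buf=[_ 77 49 _ _], head=1, tail=3, size=2
write(17): buf=[_ 77 49 17 _], head=1, tail=4, size=3
write(36): buf=[_ 77 49 17 36], head=1, tail=0, size=4
write(33): buf=[33 77 49 17 36], head=1, tail=1, size=5
read(): buf=[33 _ 49 17 36], head=2, tail=1, size=4
write(50): buf=[33 50 49 17 36], head=2, tail=2, size=5
read(): buf=[33 50 _ 17 36], head=3, tail=2, size=4
write(27): buf=[33 50 27 17 36], head=3, tail=3, size=5
read(): buf=[33 50 27 _ 36], head=4, tail=3, size=4
read(): buf=[33 50 27 _ _], head=0, tail=3, size=3
write(31): buf=[33 50 27 31 _], head=0, tail=4, size=4

Answer: 33 50 27 31 _
0
4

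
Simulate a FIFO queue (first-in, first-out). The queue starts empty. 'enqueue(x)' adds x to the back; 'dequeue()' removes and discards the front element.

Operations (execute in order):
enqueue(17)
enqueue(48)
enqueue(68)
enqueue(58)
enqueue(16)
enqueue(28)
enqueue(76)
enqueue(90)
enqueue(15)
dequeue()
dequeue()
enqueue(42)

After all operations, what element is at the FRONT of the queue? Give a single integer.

enqueue(17): queue = [17]
enqueue(48): queue = [17, 48]
enqueue(68): queue = [17, 48, 68]
enqueue(58): queue = [17, 48, 68, 58]
enqueue(16): queue = [17, 48, 68, 58, 16]
enqueue(28): queue = [17, 48, 68, 58, 16, 28]
enqueue(76): queue = [17, 48, 68, 58, 16, 28, 76]
enqueue(90): queue = [17, 48, 68, 58, 16, 28, 76, 90]
enqueue(15): queue = [17, 48, 68, 58, 16, 28, 76, 90, 15]
dequeue(): queue = [48, 68, 58, 16, 28, 76, 90, 15]
dequeue(): queue = [68, 58, 16, 28, 76, 90, 15]
enqueue(42): queue = [68, 58, 16, 28, 76, 90, 15, 42]

Answer: 68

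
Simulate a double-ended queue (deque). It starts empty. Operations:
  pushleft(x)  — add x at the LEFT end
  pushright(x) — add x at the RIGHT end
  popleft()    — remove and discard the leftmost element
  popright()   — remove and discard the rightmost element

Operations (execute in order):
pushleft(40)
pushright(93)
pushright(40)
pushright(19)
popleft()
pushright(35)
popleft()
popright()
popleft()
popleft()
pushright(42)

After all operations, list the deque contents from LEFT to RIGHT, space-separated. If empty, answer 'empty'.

Answer: 42

Derivation:
pushleft(40): [40]
pushright(93): [40, 93]
pushright(40): [40, 93, 40]
pushright(19): [40, 93, 40, 19]
popleft(): [93, 40, 19]
pushright(35): [93, 40, 19, 35]
popleft(): [40, 19, 35]
popright(): [40, 19]
popleft(): [19]
popleft(): []
pushright(42): [42]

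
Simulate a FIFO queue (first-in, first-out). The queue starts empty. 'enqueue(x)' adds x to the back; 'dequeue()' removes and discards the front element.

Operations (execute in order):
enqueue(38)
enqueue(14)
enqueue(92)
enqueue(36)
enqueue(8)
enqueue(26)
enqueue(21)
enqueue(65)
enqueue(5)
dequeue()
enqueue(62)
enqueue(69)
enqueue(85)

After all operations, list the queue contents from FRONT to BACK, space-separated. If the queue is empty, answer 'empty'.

Answer: 14 92 36 8 26 21 65 5 62 69 85

Derivation:
enqueue(38): [38]
enqueue(14): [38, 14]
enqueue(92): [38, 14, 92]
enqueue(36): [38, 14, 92, 36]
enqueue(8): [38, 14, 92, 36, 8]
enqueue(26): [38, 14, 92, 36, 8, 26]
enqueue(21): [38, 14, 92, 36, 8, 26, 21]
enqueue(65): [38, 14, 92, 36, 8, 26, 21, 65]
enqueue(5): [38, 14, 92, 36, 8, 26, 21, 65, 5]
dequeue(): [14, 92, 36, 8, 26, 21, 65, 5]
enqueue(62): [14, 92, 36, 8, 26, 21, 65, 5, 62]
enqueue(69): [14, 92, 36, 8, 26, 21, 65, 5, 62, 69]
enqueue(85): [14, 92, 36, 8, 26, 21, 65, 5, 62, 69, 85]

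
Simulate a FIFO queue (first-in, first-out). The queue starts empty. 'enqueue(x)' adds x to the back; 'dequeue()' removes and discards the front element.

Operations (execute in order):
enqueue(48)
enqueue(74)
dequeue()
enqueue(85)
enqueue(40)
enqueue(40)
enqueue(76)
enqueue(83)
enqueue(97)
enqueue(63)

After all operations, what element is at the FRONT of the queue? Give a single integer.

Answer: 74

Derivation:
enqueue(48): queue = [48]
enqueue(74): queue = [48, 74]
dequeue(): queue = [74]
enqueue(85): queue = [74, 85]
enqueue(40): queue = [74, 85, 40]
enqueue(40): queue = [74, 85, 40, 40]
enqueue(76): queue = [74, 85, 40, 40, 76]
enqueue(83): queue = [74, 85, 40, 40, 76, 83]
enqueue(97): queue = [74, 85, 40, 40, 76, 83, 97]
enqueue(63): queue = [74, 85, 40, 40, 76, 83, 97, 63]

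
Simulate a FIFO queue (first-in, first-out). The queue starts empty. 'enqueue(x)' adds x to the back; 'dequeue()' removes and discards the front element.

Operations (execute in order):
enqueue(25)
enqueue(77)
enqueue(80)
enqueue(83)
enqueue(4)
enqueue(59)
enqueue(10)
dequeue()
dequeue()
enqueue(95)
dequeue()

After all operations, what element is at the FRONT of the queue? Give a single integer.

enqueue(25): queue = [25]
enqueue(77): queue = [25, 77]
enqueue(80): queue = [25, 77, 80]
enqueue(83): queue = [25, 77, 80, 83]
enqueue(4): queue = [25, 77, 80, 83, 4]
enqueue(59): queue = [25, 77, 80, 83, 4, 59]
enqueue(10): queue = [25, 77, 80, 83, 4, 59, 10]
dequeue(): queue = [77, 80, 83, 4, 59, 10]
dequeue(): queue = [80, 83, 4, 59, 10]
enqueue(95): queue = [80, 83, 4, 59, 10, 95]
dequeue(): queue = [83, 4, 59, 10, 95]

Answer: 83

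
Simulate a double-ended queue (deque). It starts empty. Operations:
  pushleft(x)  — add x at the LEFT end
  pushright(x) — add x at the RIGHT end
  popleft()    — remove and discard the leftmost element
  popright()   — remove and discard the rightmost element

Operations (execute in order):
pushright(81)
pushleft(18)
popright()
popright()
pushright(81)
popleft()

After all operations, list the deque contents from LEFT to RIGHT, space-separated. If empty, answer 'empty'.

pushright(81): [81]
pushleft(18): [18, 81]
popright(): [18]
popright(): []
pushright(81): [81]
popleft(): []

Answer: empty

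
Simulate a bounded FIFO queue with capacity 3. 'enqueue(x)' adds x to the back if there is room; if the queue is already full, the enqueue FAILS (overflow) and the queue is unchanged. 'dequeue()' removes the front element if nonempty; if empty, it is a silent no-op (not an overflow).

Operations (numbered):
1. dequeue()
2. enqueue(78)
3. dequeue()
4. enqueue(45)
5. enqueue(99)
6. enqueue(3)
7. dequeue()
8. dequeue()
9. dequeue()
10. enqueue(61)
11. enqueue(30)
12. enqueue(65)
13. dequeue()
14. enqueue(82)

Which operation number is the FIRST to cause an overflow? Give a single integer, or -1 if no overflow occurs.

1. dequeue(): empty, no-op, size=0
2. enqueue(78): size=1
3. dequeue(): size=0
4. enqueue(45): size=1
5. enqueue(99): size=2
6. enqueue(3): size=3
7. dequeue(): size=2
8. dequeue(): size=1
9. dequeue(): size=0
10. enqueue(61): size=1
11. enqueue(30): size=2
12. enqueue(65): size=3
13. dequeue(): size=2
14. enqueue(82): size=3

Answer: -1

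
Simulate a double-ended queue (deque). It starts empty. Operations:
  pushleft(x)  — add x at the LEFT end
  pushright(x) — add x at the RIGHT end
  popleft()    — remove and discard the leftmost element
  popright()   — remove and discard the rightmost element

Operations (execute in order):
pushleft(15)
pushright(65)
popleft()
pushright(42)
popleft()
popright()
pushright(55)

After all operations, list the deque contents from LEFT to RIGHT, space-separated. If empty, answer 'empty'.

pushleft(15): [15]
pushright(65): [15, 65]
popleft(): [65]
pushright(42): [65, 42]
popleft(): [42]
popright(): []
pushright(55): [55]

Answer: 55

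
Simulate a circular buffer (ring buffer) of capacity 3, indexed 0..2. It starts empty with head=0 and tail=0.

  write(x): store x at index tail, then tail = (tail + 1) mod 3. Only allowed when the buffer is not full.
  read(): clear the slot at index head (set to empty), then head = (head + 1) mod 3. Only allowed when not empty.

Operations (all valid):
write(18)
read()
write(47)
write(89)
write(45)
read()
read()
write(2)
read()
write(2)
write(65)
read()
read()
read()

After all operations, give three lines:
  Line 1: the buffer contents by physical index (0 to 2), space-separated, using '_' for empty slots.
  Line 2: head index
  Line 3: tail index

write(18): buf=[18 _ _], head=0, tail=1, size=1
read(): buf=[_ _ _], head=1, tail=1, size=0
write(47): buf=[_ 47 _], head=1, tail=2, size=1
write(89): buf=[_ 47 89], head=1, tail=0, size=2
write(45): buf=[45 47 89], head=1, tail=1, size=3
read(): buf=[45 _ 89], head=2, tail=1, size=2
read(): buf=[45 _ _], head=0, tail=1, size=1
write(2): buf=[45 2 _], head=0, tail=2, size=2
read(): buf=[_ 2 _], head=1, tail=2, size=1
write(2): buf=[_ 2 2], head=1, tail=0, size=2
write(65): buf=[65 2 2], head=1, tail=1, size=3
read(): buf=[65 _ 2], head=2, tail=1, size=2
read(): buf=[65 _ _], head=0, tail=1, size=1
read(): buf=[_ _ _], head=1, tail=1, size=0

Answer: _ _ _
1
1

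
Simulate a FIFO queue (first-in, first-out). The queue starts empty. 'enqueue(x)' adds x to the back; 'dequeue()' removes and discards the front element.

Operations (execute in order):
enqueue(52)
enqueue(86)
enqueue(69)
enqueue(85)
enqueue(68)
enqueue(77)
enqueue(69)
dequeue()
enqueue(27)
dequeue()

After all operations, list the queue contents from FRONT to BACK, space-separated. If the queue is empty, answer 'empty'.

Answer: 69 85 68 77 69 27

Derivation:
enqueue(52): [52]
enqueue(86): [52, 86]
enqueue(69): [52, 86, 69]
enqueue(85): [52, 86, 69, 85]
enqueue(68): [52, 86, 69, 85, 68]
enqueue(77): [52, 86, 69, 85, 68, 77]
enqueue(69): [52, 86, 69, 85, 68, 77, 69]
dequeue(): [86, 69, 85, 68, 77, 69]
enqueue(27): [86, 69, 85, 68, 77, 69, 27]
dequeue(): [69, 85, 68, 77, 69, 27]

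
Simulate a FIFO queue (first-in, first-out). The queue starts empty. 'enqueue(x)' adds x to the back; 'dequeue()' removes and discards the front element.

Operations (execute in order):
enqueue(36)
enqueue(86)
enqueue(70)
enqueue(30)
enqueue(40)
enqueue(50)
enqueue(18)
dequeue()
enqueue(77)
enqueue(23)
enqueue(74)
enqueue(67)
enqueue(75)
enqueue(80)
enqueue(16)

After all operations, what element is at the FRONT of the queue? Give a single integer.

enqueue(36): queue = [36]
enqueue(86): queue = [36, 86]
enqueue(70): queue = [36, 86, 70]
enqueue(30): queue = [36, 86, 70, 30]
enqueue(40): queue = [36, 86, 70, 30, 40]
enqueue(50): queue = [36, 86, 70, 30, 40, 50]
enqueue(18): queue = [36, 86, 70, 30, 40, 50, 18]
dequeue(): queue = [86, 70, 30, 40, 50, 18]
enqueue(77): queue = [86, 70, 30, 40, 50, 18, 77]
enqueue(23): queue = [86, 70, 30, 40, 50, 18, 77, 23]
enqueue(74): queue = [86, 70, 30, 40, 50, 18, 77, 23, 74]
enqueue(67): queue = [86, 70, 30, 40, 50, 18, 77, 23, 74, 67]
enqueue(75): queue = [86, 70, 30, 40, 50, 18, 77, 23, 74, 67, 75]
enqueue(80): queue = [86, 70, 30, 40, 50, 18, 77, 23, 74, 67, 75, 80]
enqueue(16): queue = [86, 70, 30, 40, 50, 18, 77, 23, 74, 67, 75, 80, 16]

Answer: 86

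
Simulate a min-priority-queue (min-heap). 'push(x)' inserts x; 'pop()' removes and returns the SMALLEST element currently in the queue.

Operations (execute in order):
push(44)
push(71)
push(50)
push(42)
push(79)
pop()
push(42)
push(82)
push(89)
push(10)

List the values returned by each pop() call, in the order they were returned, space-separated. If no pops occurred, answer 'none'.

Answer: 42

Derivation:
push(44): heap contents = [44]
push(71): heap contents = [44, 71]
push(50): heap contents = [44, 50, 71]
push(42): heap contents = [42, 44, 50, 71]
push(79): heap contents = [42, 44, 50, 71, 79]
pop() → 42: heap contents = [44, 50, 71, 79]
push(42): heap contents = [42, 44, 50, 71, 79]
push(82): heap contents = [42, 44, 50, 71, 79, 82]
push(89): heap contents = [42, 44, 50, 71, 79, 82, 89]
push(10): heap contents = [10, 42, 44, 50, 71, 79, 82, 89]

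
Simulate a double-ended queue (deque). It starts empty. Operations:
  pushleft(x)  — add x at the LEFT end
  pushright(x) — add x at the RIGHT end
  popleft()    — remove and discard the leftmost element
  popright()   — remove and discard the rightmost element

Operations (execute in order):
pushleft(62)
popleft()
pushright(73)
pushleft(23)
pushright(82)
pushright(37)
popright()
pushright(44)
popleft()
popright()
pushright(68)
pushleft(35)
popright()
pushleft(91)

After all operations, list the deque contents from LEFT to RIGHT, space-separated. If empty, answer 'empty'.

pushleft(62): [62]
popleft(): []
pushright(73): [73]
pushleft(23): [23, 73]
pushright(82): [23, 73, 82]
pushright(37): [23, 73, 82, 37]
popright(): [23, 73, 82]
pushright(44): [23, 73, 82, 44]
popleft(): [73, 82, 44]
popright(): [73, 82]
pushright(68): [73, 82, 68]
pushleft(35): [35, 73, 82, 68]
popright(): [35, 73, 82]
pushleft(91): [91, 35, 73, 82]

Answer: 91 35 73 82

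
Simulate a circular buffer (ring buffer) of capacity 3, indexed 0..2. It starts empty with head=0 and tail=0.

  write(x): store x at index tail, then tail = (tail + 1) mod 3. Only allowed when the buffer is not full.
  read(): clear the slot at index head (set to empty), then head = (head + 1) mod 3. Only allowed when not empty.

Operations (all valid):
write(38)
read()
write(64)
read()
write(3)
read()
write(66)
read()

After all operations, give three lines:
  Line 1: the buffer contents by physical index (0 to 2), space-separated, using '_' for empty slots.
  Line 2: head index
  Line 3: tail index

Answer: _ _ _
1
1

Derivation:
write(38): buf=[38 _ _], head=0, tail=1, size=1
read(): buf=[_ _ _], head=1, tail=1, size=0
write(64): buf=[_ 64 _], head=1, tail=2, size=1
read(): buf=[_ _ _], head=2, tail=2, size=0
write(3): buf=[_ _ 3], head=2, tail=0, size=1
read(): buf=[_ _ _], head=0, tail=0, size=0
write(66): buf=[66 _ _], head=0, tail=1, size=1
read(): buf=[_ _ _], head=1, tail=1, size=0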